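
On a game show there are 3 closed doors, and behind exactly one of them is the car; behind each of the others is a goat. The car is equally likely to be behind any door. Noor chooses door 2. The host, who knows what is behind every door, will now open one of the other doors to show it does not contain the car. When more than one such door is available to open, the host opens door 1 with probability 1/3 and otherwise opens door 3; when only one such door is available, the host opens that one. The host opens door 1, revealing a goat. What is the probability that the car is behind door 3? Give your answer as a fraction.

3/4

Condition on the true location of the car.
If it is behind door 1 (prior 1/3): the host opened door 1, so this case is ruled out; weight (1/3)·0 = 0.
If it is behind door 2 (prior 1/3): door 1 is available, opened with probability 1/3; weight (1/3)·(1/3) = 1/9.
If it is behind door 3 (prior 1/3): only door 1 is available, probability 1; weight (1/3)·1 = 1/3.
The weights sum to 4/9.
So P(the car behind door 3 | the host opened door 1) = (1/3) / (4/9) = 3/4.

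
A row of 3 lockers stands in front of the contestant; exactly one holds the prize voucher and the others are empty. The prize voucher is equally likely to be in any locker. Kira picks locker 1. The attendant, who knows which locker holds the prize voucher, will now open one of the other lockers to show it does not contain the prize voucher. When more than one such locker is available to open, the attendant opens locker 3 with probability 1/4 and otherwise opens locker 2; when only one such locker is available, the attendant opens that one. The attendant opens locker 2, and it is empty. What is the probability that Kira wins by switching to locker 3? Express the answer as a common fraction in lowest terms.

Consider each possible location of the prize voucher in turn.
If it is in locker 1 (prior 1/3): locker 3 is available but not opened, probability 3/4; weight (1/3)·(3/4) = 1/4.
If it is in locker 2 (prior 1/3): the attendant opened locker 2, so this case is ruled out; weight (1/3)·0 = 0.
If it is in locker 3 (prior 1/3): only locker 2 is available, probability 1; weight (1/3)·1 = 1/3.
The weights sum to 7/12.
So P(the prize voucher in locker 3 | the attendant opened locker 2) = (1/3) / (7/12) = 4/7.

4/7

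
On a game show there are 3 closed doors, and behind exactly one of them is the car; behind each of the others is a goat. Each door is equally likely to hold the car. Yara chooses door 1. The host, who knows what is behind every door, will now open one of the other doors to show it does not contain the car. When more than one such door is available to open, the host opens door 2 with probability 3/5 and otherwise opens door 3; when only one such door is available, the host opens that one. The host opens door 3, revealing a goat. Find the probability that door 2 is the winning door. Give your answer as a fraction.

Consider each possible location of the car in turn.
If it is behind door 1 (prior 1/3): door 2 is available but not opened, probability 2/5; weight (1/3)·(2/5) = 2/15.
If it is behind door 2 (prior 1/3): only door 3 is available, probability 1; weight (1/3)·1 = 1/3.
If it is behind door 3 (prior 1/3): the host opened door 3, so this case is ruled out; weight (1/3)·0 = 0.
The weights sum to 7/15.
So P(the car behind door 2 | the host opened door 3) = (1/3) / (7/15) = 5/7.

5/7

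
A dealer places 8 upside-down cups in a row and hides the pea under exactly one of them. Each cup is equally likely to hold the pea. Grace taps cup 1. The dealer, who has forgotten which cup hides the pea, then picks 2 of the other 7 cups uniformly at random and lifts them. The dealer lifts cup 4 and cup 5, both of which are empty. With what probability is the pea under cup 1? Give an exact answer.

Condition on the true location of the pea.
If it is under any of cups 1, 2, 3, 6, 7, and 8 (prior 1/8 each): the dealer picks exactly this set with probability 1/21 regardless, and none is the prize; weight (1/8)·(1/21) = 1/168 each.
If it is under either of cups 4 and 5 (prior 1/8 each): that cup was opened and seen not to hold the prize — ruled out; weight (1/8)·0 = 0 each.
The weights sum to 1/28.
So P(the pea under cup 1 | the dealer opened cup 4 and cup 5) = (1/168) / (1/28) = 1/6.

1/6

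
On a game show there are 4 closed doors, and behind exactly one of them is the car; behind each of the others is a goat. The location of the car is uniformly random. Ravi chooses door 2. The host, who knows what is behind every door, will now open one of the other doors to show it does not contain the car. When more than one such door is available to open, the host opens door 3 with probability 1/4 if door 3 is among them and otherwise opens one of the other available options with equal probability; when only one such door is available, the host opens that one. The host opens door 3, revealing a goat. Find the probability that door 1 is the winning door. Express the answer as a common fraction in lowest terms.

Condition on the true location of the car.
If it is behind any of doors 1, 2, and 4 (prior 1/4 each): door 3 is available, opened with probability 1/4; weight (1/4)·(1/4) = 1/16 each.
If it is behind door 3 (prior 1/4): the host opened door 3, so this case is ruled out; weight (1/4)·0 = 0.
The weights sum to 3/16.
So P(the car behind door 1 | the host opened door 3) = (1/16) / (3/16) = 1/3.

1/3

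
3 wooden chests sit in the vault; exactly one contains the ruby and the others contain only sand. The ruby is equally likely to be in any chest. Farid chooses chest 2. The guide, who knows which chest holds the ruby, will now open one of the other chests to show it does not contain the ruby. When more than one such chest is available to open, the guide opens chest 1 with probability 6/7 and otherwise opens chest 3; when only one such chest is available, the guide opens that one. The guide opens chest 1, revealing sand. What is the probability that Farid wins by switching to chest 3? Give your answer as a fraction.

7/13

Consider each possible location of the ruby in turn.
If it is in chest 1 (prior 1/3): the guide opened chest 1, so this case is ruled out; weight (1/3)·0 = 0.
If it is in chest 2 (prior 1/3): chest 1 is available, opened with probability 6/7; weight (1/3)·(6/7) = 2/7.
If it is in chest 3 (prior 1/3): only chest 1 is available, probability 1; weight (1/3)·1 = 1/3.
The weights sum to 13/21.
So P(the ruby in chest 3 | the guide opened chest 1) = (1/3) / (13/21) = 7/13.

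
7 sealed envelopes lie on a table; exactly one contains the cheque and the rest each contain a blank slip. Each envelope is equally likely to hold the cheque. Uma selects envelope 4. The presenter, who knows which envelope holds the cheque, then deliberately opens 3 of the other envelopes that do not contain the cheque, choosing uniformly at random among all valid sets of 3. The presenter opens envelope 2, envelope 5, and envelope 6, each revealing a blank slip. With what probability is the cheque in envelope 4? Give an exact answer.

1/7

Apply Bayes' rule, conditioning on where the cheque actually is.
If it is in any of envelopes 1, 3, and 7 (prior 1/7 each): the presenter has 10 equally likely choices, so probability 1/10; weight (1/7)·(1/10) = 1/70 each.
If it is in any of envelopes 2, 5, and 6 (prior 1/7 each): that envelope was opened and seen not to hold the prize — ruled out; weight (1/7)·0 = 0 each.
If it is in envelope 4 (prior 1/7): the presenter has 20 equally likely choices, so probability 1/20; weight (1/7)·(1/20) = 1/140.
The weights sum to 1/20.
So P(the cheque in envelope 4 | the presenter opened envelope 2, envelope 5, and envelope 6) = (1/140) / (1/20) = 1/7.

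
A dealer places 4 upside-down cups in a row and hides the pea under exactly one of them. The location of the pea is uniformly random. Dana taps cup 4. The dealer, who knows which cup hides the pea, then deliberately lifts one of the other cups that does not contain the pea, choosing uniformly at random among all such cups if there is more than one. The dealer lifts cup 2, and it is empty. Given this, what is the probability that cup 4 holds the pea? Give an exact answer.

Apply Bayes' rule, conditioning on where the pea actually is.
If it is under either of cups 1 and 3 (prior 1/4 each): the dealer has 2 equally likely choices, so probability 1/2; weight (1/4)·(1/2) = 1/8 each.
If it is under cup 2 (prior 1/4): the dealer opened cup 2, so this case is ruled out; weight (1/4)·0 = 0.
If it is under cup 4 (prior 1/4): the dealer has 3 equally likely choices, so probability 1/3; weight (1/4)·(1/3) = 1/12.
The weights sum to 1/3.
So P(the pea under cup 4 | the dealer opened cup 2) = (1/12) / (1/3) = 1/4.

1/4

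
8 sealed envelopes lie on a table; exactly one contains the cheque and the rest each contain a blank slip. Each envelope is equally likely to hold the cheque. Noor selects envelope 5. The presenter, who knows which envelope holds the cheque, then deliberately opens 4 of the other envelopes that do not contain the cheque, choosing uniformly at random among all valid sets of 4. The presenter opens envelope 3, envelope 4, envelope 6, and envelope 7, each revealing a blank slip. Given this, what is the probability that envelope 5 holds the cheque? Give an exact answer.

1/8

Condition on the true location of the cheque.
If it is in any of envelopes 1, 2, and 8 (prior 1/8 each): the presenter has 15 equally likely choices, so probability 1/15; weight (1/8)·(1/15) = 1/120 each.
If it is in any of envelopes 3, 4, 6, and 7 (prior 1/8 each): that envelope was opened and seen not to hold the prize — ruled out; weight (1/8)·0 = 0 each.
If it is in envelope 5 (prior 1/8): the presenter has 35 equally likely choices, so probability 1/35; weight (1/8)·(1/35) = 1/280.
The weights sum to 1/35.
So P(the cheque in envelope 5 | the presenter opened envelope 3, envelope 4, envelope 6, and envelope 7) = (1/280) / (1/35) = 1/8.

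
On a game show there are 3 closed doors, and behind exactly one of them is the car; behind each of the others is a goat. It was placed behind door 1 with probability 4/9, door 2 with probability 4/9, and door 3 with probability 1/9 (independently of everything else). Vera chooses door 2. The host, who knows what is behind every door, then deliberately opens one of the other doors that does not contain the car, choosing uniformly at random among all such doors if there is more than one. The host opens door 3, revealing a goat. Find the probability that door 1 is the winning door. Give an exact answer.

2/3

Condition on the true location of the car.
If it is behind door 1 (prior 4/9): the host has no choice, probability 1; weight (4/9)·1 = 4/9.
If it is behind door 2 (prior 4/9): the host has 2 equally likely choices, so probability 1/2; weight (4/9)·(1/2) = 2/9.
If it is behind door 3 (prior 1/9): the host opened door 3, so this case is ruled out; weight (1/9)·0 = 0.
The weights sum to 2/3.
So P(the car behind door 1 | the host opened door 3) = (4/9) / (2/3) = 2/3.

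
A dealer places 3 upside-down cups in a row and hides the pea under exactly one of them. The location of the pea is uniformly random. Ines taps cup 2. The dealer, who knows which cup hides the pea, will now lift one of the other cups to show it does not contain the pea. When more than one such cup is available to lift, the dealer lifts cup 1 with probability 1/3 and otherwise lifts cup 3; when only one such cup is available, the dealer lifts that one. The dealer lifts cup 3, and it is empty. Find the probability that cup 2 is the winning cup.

Apply Bayes' rule, conditioning on where the pea actually is.
If it is under cup 1 (prior 1/3): only cup 3 is available, probability 1; weight (1/3)·1 = 1/3.
If it is under cup 2 (prior 1/3): cup 1 is available but not opened, probability 2/3; weight (1/3)·(2/3) = 2/9.
If it is under cup 3 (prior 1/3): the dealer opened cup 3, so this case is ruled out; weight (1/3)·0 = 0.
The weights sum to 5/9.
So P(the pea under cup 2 | the dealer opened cup 3) = (2/9) / (5/9) = 2/5.

2/5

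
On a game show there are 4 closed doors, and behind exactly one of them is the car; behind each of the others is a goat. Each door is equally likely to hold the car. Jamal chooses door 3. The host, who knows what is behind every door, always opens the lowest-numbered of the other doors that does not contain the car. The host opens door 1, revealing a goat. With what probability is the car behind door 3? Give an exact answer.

Consider each possible location of the car in turn.
If it is behind door 1 (prior 1/4): the host opened door 1, so this case is ruled out; weight (1/4)·0 = 0.
If it is behind any of doors 2, 3, and 4 (prior 1/4 each): door 1 is the lowest-numbered option available, probability 1; weight (1/4)·1 = 1/4 each.
The weights sum to 3/4.
So P(the car behind door 3 | the host opened door 1) = (1/4) / (3/4) = 1/3.

1/3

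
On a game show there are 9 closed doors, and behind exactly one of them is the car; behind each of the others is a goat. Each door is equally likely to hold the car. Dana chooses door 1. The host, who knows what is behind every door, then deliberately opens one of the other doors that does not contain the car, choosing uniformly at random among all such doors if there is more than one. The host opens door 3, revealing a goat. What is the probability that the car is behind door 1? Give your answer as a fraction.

1/9

Condition on the true location of the car.
If it is behind door 1 (prior 1/9): the host has 8 equally likely choices, so probability 1/8; weight (1/9)·(1/8) = 1/72.
If it is behind any of doors 2, 4, 5, 6, 7, 8, and 9 (prior 1/9 each): the host has 7 equally likely choices, so probability 1/7; weight (1/9)·(1/7) = 1/63 each.
If it is behind door 3 (prior 1/9): the host opened door 3, so this case is ruled out; weight (1/9)·0 = 0.
The weights sum to 1/8.
So P(the car behind door 1 | the host opened door 3) = (1/72) / (1/8) = 1/9.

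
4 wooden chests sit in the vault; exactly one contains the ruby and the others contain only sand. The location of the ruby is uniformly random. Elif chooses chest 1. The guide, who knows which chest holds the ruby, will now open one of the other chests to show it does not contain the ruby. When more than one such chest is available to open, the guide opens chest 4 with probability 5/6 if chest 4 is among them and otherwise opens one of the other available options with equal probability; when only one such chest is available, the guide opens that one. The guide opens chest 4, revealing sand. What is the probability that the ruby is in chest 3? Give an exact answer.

1/3

Consider each possible location of the ruby in turn.
If it is in any of chests 1, 2, and 3 (prior 1/4 each): chest 4 is available, opened with probability 5/6; weight (1/4)·(5/6) = 5/24 each.
If it is in chest 4 (prior 1/4): the guide opened chest 4, so this case is ruled out; weight (1/4)·0 = 0.
The weights sum to 5/8.
So P(the ruby in chest 3 | the guide opened chest 4) = (5/24) / (5/8) = 1/3.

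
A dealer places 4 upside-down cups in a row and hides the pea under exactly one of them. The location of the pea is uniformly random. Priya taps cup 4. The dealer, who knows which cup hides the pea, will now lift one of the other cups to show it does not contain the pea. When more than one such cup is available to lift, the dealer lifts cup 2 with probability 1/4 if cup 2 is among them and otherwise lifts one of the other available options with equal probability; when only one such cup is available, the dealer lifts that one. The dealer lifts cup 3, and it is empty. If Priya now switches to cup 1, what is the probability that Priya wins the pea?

6/13

Consider each possible location of the pea in turn.
If it is under cup 1 (prior 1/4): cup 2 is available but not opened, probability 3/4; weight (1/4)·(3/4) = 3/16.
If it is under cup 2 (prior 1/4): cup 2 holds the prize so is unavailable; the dealer chooses uniformly among the 2 others, probability 1/2; weight (1/4)·(1/2) = 1/8.
If it is under cup 3 (prior 1/4): the dealer opened cup 3, so this case is ruled out; weight (1/4)·0 = 0.
If it is under cup 4 (prior 1/4): cup 2 is available but not opened; cup 3 gets probability (1 − 1/4)/2 = 3/8; weight (1/4)·(3/8) = 3/32.
The weights sum to 13/32.
So P(the pea under cup 1 | the dealer opened cup 3) = (3/16) / (13/32) = 6/13.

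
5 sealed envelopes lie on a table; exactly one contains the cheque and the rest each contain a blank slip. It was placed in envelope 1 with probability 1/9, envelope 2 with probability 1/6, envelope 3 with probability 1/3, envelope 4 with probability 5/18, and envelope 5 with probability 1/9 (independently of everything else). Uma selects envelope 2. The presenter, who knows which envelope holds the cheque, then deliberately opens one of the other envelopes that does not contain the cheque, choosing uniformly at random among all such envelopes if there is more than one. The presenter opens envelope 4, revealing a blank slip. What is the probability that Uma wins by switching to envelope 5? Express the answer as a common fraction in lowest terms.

8/49

Apply Bayes' rule, conditioning on where the cheque actually is.
If it is in either of envelopes 1 and 5 (prior 1/9 each): the presenter has 3 equally likely choices, so probability 1/3; weight (1/9)·(1/3) = 1/27 each.
If it is in envelope 2 (prior 1/6): the presenter has 4 equally likely choices, so probability 1/4; weight (1/6)·(1/4) = 1/24.
If it is in envelope 3 (prior 1/3): the presenter has 3 equally likely choices, so probability 1/3; weight (1/3)·(1/3) = 1/9.
If it is in envelope 4 (prior 5/18): the presenter opened envelope 4, so this case is ruled out; weight (5/18)·0 = 0.
The weights sum to 49/216.
So P(the cheque in envelope 5 | the presenter opened envelope 4) = (1/27) / (49/216) = 8/49.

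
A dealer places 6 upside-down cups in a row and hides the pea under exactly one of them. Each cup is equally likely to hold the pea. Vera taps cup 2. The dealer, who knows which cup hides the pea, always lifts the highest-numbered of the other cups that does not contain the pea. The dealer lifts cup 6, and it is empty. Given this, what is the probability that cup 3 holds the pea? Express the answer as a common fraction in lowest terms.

Condition on the true location of the pea.
If it is under any of cups 1, 2, 3, 4, and 5 (prior 1/6 each): cup 6 is the highest-numbered option available, probability 1; weight (1/6)·1 = 1/6 each.
If it is under cup 6 (prior 1/6): the dealer opened cup 6, so this case is ruled out; weight (1/6)·0 = 0.
The weights sum to 5/6.
So P(the pea under cup 3 | the dealer opened cup 6) = (1/6) / (5/6) = 1/5.

1/5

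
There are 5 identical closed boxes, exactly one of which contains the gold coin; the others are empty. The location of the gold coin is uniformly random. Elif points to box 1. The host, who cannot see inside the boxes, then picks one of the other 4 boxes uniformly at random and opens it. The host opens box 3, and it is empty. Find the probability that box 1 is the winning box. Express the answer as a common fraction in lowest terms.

1/4

Because the host chose which box to open without knowing where the gold coin is, the choice is independent of the prize location. Learning that box 3 does not hold the gold coin simply rules out that one location and leaves the remaining 4 boxes still equally likely by symmetry.
So P(the gold coin in box 1) = 1/4.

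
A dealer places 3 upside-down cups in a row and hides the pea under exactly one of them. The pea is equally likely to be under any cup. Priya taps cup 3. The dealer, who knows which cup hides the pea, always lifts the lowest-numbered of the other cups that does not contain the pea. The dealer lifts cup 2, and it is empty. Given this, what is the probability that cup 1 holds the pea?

Apply Bayes' rule, conditioning on where the pea actually is.
If it is under cup 1 (prior 1/3): cup 2 is the lowest-numbered option available, probability 1; weight (1/3)·1 = 1/3.
If it is under cup 2 (prior 1/3): the dealer opened cup 2, so this case is ruled out; weight (1/3)·0 = 0.
If it is under cup 3 (prior 1/3): the dealer would have opened cup 1 instead, probability 0; weight (1/3)·0 = 0.
The weights sum to 1/3.
So P(the pea under cup 1 | the dealer opened cup 2) = (1/3) / (1/3) = 1.

1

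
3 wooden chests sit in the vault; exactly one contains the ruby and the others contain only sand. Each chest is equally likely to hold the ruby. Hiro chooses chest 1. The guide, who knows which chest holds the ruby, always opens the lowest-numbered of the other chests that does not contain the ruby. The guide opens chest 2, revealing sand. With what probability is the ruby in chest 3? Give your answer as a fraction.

Consider each possible location of the ruby in turn.
If it is in either of chests 1 and 3 (prior 1/3 each): chest 2 is the lowest-numbered option available, probability 1; weight (1/3)·1 = 1/3 each.
If it is in chest 2 (prior 1/3): the guide opened chest 2, so this case is ruled out; weight (1/3)·0 = 0.
The weights sum to 2/3.
So P(the ruby in chest 3 | the guide opened chest 2) = (1/3) / (2/3) = 1/2.

1/2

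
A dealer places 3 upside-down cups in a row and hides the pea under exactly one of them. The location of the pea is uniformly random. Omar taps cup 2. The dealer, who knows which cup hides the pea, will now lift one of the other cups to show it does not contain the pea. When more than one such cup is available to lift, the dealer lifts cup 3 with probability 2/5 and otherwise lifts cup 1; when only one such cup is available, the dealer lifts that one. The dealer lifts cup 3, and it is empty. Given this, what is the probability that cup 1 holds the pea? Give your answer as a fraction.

Apply Bayes' rule, conditioning on where the pea actually is.
If it is under cup 1 (prior 1/3): only cup 3 is available, probability 1; weight (1/3)·1 = 1/3.
If it is under cup 2 (prior 1/3): cup 3 is available, opened with probability 2/5; weight (1/3)·(2/5) = 2/15.
If it is under cup 3 (prior 1/3): the dealer opened cup 3, so this case is ruled out; weight (1/3)·0 = 0.
The weights sum to 7/15.
So P(the pea under cup 1 | the dealer opened cup 3) = (1/3) / (7/15) = 5/7.

5/7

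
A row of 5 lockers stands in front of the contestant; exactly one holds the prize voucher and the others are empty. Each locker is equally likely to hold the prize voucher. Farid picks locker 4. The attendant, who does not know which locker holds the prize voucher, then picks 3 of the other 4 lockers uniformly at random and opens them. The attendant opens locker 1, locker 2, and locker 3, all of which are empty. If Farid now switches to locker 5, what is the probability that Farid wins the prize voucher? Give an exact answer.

Consider each possible location of the prize voucher in turn.
If it is in any of lockers 1, 2, and 3 (prior 1/5 each): that locker was opened and seen not to hold the prize — ruled out; weight (1/5)·0 = 0 each.
If it is in either of lockers 4 and 5 (prior 1/5 each): the attendant picks exactly this set with probability 1/4 regardless, and none is the prize; weight (1/5)·(1/4) = 1/20 each.
The weights sum to 1/10.
So P(the prize voucher in locker 5 | the attendant opened locker 1, locker 2, and locker 3) = (1/20) / (1/10) = 1/2.

1/2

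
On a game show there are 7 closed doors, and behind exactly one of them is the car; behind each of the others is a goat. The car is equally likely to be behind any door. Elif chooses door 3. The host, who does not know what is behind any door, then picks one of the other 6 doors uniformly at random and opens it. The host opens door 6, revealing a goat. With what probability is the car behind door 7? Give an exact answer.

1/6

Apply Bayes' rule, conditioning on where the car actually is.
If it is behind any of doors 1, 2, 3, 4, 5, and 7 (prior 1/7 each): the host picks door 6 with probability 1/6 regardless, and it is not the prize; weight (1/7)·(1/6) = 1/42 each.
If it is behind door 6 (prior 1/7): the host opened door 6, so this case is ruled out; weight (1/7)·0 = 0.
The weights sum to 1/7.
So P(the car behind door 7 | the host opened door 6) = (1/42) / (1/7) = 1/6.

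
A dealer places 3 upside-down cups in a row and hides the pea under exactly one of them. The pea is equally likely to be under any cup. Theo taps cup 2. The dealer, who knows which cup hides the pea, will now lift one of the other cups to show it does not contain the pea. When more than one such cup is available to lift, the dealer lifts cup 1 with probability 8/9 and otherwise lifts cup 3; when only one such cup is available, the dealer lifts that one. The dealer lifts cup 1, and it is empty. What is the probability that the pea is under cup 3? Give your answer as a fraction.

Consider each possible location of the pea in turn.
If it is under cup 1 (prior 1/3): the dealer opened cup 1, so this case is ruled out; weight (1/3)·0 = 0.
If it is under cup 2 (prior 1/3): cup 1 is available, opened with probability 8/9; weight (1/3)·(8/9) = 8/27.
If it is under cup 3 (prior 1/3): only cup 1 is available, probability 1; weight (1/3)·1 = 1/3.
The weights sum to 17/27.
So P(the pea under cup 3 | the dealer opened cup 1) = (1/3) / (17/27) = 9/17.

9/17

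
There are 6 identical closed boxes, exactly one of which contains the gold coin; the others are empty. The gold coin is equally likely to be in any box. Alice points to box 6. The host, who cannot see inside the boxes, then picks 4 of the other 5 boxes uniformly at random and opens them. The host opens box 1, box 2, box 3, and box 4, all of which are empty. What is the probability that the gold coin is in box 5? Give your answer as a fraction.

Consider each possible location of the gold coin in turn.
If it is in any of boxes 1, 2, 3, and 4 (prior 1/6 each): that box was opened and seen not to hold the prize — ruled out; weight (1/6)·0 = 0 each.
If it is in either of boxes 5 and 6 (prior 1/6 each): the host picks exactly this set with probability 1/5 regardless, and none is the prize; weight (1/6)·(1/5) = 1/30 each.
The weights sum to 1/15.
So P(the gold coin in box 5 | the host opened box 1, box 2, box 3, and box 4) = (1/30) / (1/15) = 1/2.

1/2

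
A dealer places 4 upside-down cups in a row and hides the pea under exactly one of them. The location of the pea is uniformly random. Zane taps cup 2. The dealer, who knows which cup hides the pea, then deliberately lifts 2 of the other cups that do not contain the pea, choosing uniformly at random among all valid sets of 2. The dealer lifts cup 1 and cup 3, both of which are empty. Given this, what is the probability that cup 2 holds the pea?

Condition on the true location of the pea.
If it is under either of cups 1 and 3 (prior 1/4 each): that cup was opened and seen not to hold the prize — ruled out; weight (1/4)·0 = 0 each.
If it is under cup 2 (prior 1/4): the dealer has 3 equally likely choices, so probability 1/3; weight (1/4)·(1/3) = 1/12.
If it is under cup 4 (prior 1/4): the dealer has no choice, probability 1; weight (1/4)·1 = 1/4.
The weights sum to 1/3.
So P(the pea under cup 2 | the dealer opened cup 1 and cup 3) = (1/12) / (1/3) = 1/4.

1/4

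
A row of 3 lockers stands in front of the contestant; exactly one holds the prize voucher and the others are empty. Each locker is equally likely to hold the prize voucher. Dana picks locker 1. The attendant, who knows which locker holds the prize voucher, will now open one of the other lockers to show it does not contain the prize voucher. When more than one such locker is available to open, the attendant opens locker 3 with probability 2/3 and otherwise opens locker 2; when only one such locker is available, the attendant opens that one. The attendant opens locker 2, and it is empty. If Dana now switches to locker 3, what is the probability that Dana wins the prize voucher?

Condition on the true location of the prize voucher.
If it is in locker 1 (prior 1/3): locker 3 is available but not opened, probability 1/3; weight (1/3)·(1/3) = 1/9.
If it is in locker 2 (prior 1/3): the attendant opened locker 2, so this case is ruled out; weight (1/3)·0 = 0.
If it is in locker 3 (prior 1/3): only locker 2 is available, probability 1; weight (1/3)·1 = 1/3.
The weights sum to 4/9.
So P(the prize voucher in locker 3 | the attendant opened locker 2) = (1/3) / (4/9) = 3/4.

3/4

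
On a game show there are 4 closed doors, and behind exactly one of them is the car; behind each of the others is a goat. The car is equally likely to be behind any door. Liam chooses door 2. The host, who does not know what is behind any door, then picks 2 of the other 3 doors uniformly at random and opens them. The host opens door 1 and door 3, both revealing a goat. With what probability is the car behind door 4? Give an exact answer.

1/2

Condition on the true location of the car.
If it is behind either of doors 1 and 3 (prior 1/4 each): that door was opened and seen not to hold the prize — ruled out; weight (1/4)·0 = 0 each.
If it is behind either of doors 2 and 4 (prior 1/4 each): the host picks exactly this set with probability 1/3 regardless, and none is the prize; weight (1/4)·(1/3) = 1/12 each.
The weights sum to 1/6.
So P(the car behind door 4 | the host opened door 1 and door 3) = (1/12) / (1/6) = 1/2.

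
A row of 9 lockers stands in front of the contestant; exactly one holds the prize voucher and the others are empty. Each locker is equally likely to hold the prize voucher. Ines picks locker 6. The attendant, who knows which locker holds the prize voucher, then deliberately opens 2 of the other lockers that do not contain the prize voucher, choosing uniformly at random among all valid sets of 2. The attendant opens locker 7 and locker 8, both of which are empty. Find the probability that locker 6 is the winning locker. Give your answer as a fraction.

Apply Bayes' rule, conditioning on where the prize voucher actually is.
If it is in any of lockers 1, 2, 3, 4, 5, and 9 (prior 1/9 each): the attendant has 21 equally likely choices, so probability 1/21; weight (1/9)·(1/21) = 1/189 each.
If it is in locker 6 (prior 1/9): the attendant has 28 equally likely choices, so probability 1/28; weight (1/9)·(1/28) = 1/252.
If it is in either of lockers 7 and 8 (prior 1/9 each): that locker was opened and seen not to hold the prize — ruled out; weight (1/9)·0 = 0 each.
The weights sum to 1/28.
So P(the prize voucher in locker 6 | the attendant opened locker 7 and locker 8) = (1/252) / (1/28) = 1/9.

1/9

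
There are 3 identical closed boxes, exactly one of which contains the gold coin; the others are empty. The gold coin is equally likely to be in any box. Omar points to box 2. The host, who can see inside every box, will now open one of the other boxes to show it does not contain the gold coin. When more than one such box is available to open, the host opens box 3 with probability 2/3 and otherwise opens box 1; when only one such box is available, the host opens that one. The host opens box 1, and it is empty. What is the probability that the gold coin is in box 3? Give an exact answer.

3/4

Apply Bayes' rule, conditioning on where the gold coin actually is.
If it is in box 1 (prior 1/3): the host opened box 1, so this case is ruled out; weight (1/3)·0 = 0.
If it is in box 2 (prior 1/3): box 3 is available but not opened, probability 1/3; weight (1/3)·(1/3) = 1/9.
If it is in box 3 (prior 1/3): only box 1 is available, probability 1; weight (1/3)·1 = 1/3.
The weights sum to 4/9.
So P(the gold coin in box 3 | the host opened box 1) = (1/3) / (4/9) = 3/4.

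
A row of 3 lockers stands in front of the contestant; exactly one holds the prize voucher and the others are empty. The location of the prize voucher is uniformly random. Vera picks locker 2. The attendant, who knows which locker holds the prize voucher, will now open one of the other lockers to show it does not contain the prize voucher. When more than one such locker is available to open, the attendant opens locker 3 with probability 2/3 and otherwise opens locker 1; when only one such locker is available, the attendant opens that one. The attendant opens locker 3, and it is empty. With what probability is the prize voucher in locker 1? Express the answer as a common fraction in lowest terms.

3/5

Apply Bayes' rule, conditioning on where the prize voucher actually is.
If it is in locker 1 (prior 1/3): only locker 3 is available, probability 1; weight (1/3)·1 = 1/3.
If it is in locker 2 (prior 1/3): locker 3 is available, opened with probability 2/3; weight (1/3)·(2/3) = 2/9.
If it is in locker 3 (prior 1/3): the attendant opened locker 3, so this case is ruled out; weight (1/3)·0 = 0.
The weights sum to 5/9.
So P(the prize voucher in locker 1 | the attendant opened locker 3) = (1/3) / (5/9) = 3/5.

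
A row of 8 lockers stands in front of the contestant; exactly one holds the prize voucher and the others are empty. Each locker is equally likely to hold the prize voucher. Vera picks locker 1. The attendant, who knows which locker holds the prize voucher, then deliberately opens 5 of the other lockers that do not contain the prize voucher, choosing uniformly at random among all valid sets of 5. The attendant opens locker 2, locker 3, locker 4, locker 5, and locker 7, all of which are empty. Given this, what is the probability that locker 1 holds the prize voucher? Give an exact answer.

Condition on the true location of the prize voucher.
If it is in locker 1 (prior 1/8): the attendant has 21 equally likely choices, so probability 1/21; weight (1/8)·(1/21) = 1/168.
If it is in any of lockers 2, 3, 4, 5, and 7 (prior 1/8 each): that locker was opened and seen not to hold the prize — ruled out; weight (1/8)·0 = 0 each.
If it is in either of lockers 6 and 8 (prior 1/8 each): the attendant has 6 equally likely choices, so probability 1/6; weight (1/8)·(1/6) = 1/48 each.
The weights sum to 1/21.
So P(the prize voucher in locker 1 | the attendant opened locker 2, locker 3, locker 4, locker 5, and locker 7) = (1/168) / (1/21) = 1/8.

1/8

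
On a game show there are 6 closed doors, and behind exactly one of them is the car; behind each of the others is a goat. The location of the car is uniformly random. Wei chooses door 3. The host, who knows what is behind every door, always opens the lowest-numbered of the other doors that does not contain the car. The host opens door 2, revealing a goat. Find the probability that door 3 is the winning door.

Condition on the true location of the car.
If it is behind door 1 (prior 1/6): door 2 is the lowest-numbered option available, probability 1; weight (1/6)·1 = 1/6.
If it is behind door 2 (prior 1/6): the host opened door 2, so this case is ruled out; weight (1/6)·0 = 0.
If it is behind any of doors 3, 4, 5, and 6 (prior 1/6 each): the host would have opened door 1 instead, probability 0; weight (1/6)·0 = 0 each.
The weights sum to 1/6.
So P(the car behind door 3 | the host opened door 2) = 0 / (1/6) = 0.

0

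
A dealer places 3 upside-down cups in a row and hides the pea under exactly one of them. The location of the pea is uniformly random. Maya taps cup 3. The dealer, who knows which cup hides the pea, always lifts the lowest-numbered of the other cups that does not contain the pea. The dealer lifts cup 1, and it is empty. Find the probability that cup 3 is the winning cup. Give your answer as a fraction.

Consider each possible location of the pea in turn.
If it is under cup 1 (prior 1/3): the dealer opened cup 1, so this case is ruled out; weight (1/3)·0 = 0.
If it is under either of cups 2 and 3 (prior 1/3 each): cup 1 is the lowest-numbered option available, probability 1; weight (1/3)·1 = 1/3 each.
The weights sum to 2/3.
So P(the pea under cup 3 | the dealer opened cup 1) = (1/3) / (2/3) = 1/2.

1/2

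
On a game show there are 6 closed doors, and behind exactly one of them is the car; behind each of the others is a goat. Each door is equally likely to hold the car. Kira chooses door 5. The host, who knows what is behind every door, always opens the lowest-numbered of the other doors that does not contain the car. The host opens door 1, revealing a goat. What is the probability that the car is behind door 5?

Apply Bayes' rule, conditioning on where the car actually is.
If it is behind door 1 (prior 1/6): the host opened door 1, so this case is ruled out; weight (1/6)·0 = 0.
If it is behind any of doors 2, 3, 4, 5, and 6 (prior 1/6 each): door 1 is the lowest-numbered option available, probability 1; weight (1/6)·1 = 1/6 each.
The weights sum to 5/6.
So P(the car behind door 5 | the host opened door 1) = (1/6) / (5/6) = 1/5.

1/5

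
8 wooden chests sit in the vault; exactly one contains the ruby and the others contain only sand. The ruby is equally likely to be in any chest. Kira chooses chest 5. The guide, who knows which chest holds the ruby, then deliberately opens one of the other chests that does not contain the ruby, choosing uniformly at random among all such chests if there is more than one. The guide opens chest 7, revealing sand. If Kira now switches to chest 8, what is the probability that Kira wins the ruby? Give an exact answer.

Apply Bayes' rule, conditioning on where the ruby actually is.
If it is in any of chests 1, 2, 3, 4, 6, and 8 (prior 1/8 each): the guide has 6 equally likely choices, so probability 1/6; weight (1/8)·(1/6) = 1/48 each.
If it is in chest 5 (prior 1/8): the guide has 7 equally likely choices, so probability 1/7; weight (1/8)·(1/7) = 1/56.
If it is in chest 7 (prior 1/8): the guide opened chest 7, so this case is ruled out; weight (1/8)·0 = 0.
The weights sum to 1/7.
So P(the ruby in chest 8 | the guide opened chest 7) = (1/48) / (1/7) = 7/48.

7/48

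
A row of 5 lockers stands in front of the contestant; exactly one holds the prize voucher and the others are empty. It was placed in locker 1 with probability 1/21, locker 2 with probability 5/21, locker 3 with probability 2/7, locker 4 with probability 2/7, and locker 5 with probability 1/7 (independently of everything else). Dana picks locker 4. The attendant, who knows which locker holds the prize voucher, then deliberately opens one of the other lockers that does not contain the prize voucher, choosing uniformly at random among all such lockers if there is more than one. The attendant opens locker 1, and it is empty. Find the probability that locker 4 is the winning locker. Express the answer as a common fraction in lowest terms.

Condition on the true location of the prize voucher.
If it is in locker 1 (prior 1/21): the attendant opened locker 1, so this case is ruled out; weight (1/21)·0 = 0.
If it is in locker 2 (prior 5/21): the attendant has 3 equally likely choices, so probability 1/3; weight (5/21)·(1/3) = 5/63.
If it is in locker 3 (prior 2/7): the attendant has 3 equally likely choices, so probability 1/3; weight (2/7)·(1/3) = 2/21.
If it is in locker 4 (prior 2/7): the attendant has 4 equally likely choices, so probability 1/4; weight (2/7)·(1/4) = 1/14.
If it is in locker 5 (prior 1/7): the attendant has 3 equally likely choices, so probability 1/3; weight (1/7)·(1/3) = 1/21.
The weights sum to 37/126.
So P(the prize voucher in locker 4 | the attendant opened locker 1) = (1/14) / (37/126) = 9/37.

9/37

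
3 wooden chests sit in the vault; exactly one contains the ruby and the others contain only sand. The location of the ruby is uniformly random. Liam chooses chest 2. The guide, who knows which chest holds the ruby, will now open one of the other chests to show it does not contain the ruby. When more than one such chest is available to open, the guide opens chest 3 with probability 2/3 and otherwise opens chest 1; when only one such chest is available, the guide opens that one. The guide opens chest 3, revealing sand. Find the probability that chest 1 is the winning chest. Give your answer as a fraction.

Apply Bayes' rule, conditioning on where the ruby actually is.
If it is in chest 1 (prior 1/3): only chest 3 is available, probability 1; weight (1/3)·1 = 1/3.
If it is in chest 2 (prior 1/3): chest 3 is available, opened with probability 2/3; weight (1/3)·(2/3) = 2/9.
If it is in chest 3 (prior 1/3): the guide opened chest 3, so this case is ruled out; weight (1/3)·0 = 0.
The weights sum to 5/9.
So P(the ruby in chest 1 | the guide opened chest 3) = (1/3) / (5/9) = 3/5.

3/5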